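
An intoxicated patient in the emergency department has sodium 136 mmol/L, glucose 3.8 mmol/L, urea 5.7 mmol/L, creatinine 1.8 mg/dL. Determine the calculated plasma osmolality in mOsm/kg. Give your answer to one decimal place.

Calculated osmolality = 2·Na + glucose + urea
= 2·136 + 3.8 + 5.7
= 272 + 3.80 + 5.70
= 281.5 mOsm/kg

281.5 mOsm/kg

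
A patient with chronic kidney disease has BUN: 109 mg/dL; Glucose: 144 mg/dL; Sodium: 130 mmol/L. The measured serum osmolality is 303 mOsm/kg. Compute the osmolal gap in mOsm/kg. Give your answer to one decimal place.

Calculated osmolality = 2·Na + glucose/18 + BUN/2.8
= 2·130 + 144/18 + 109/2.8
= 260 + 8 + 38.93
= 306.93 mOsm/kg ≈ 306.9 mOsm/kg
Osmolar gap = measured − calculated = 303 − 306.9 = -3.9 mOsm/kg

-3.9 mOsm/kg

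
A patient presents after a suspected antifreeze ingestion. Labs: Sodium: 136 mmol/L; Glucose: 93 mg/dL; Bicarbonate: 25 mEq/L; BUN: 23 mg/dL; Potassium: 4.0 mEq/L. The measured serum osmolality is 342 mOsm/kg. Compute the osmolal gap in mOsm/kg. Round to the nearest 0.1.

56.6 mOsm/kg

Calculated osmolality = 2·Na + glucose/18 + BUN/2.8
= 2·136 + 93/18 + 23/2.8
= 272 + 5.17 + 8.21
= 285.38 mOsm/kg ≈ 285.4 mOsm/kg
Osmolar gap = measured − calculated = 342 − 285.4 = 56.6 mOsm/kg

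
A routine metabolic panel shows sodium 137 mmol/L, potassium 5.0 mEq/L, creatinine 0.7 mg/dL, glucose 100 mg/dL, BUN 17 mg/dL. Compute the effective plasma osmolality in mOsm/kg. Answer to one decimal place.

Effective osmolality excludes urea (freely permeant across cell membranes):
2·Na + glucose/18
= 2·137 + 100/18
= 274 + 5.56
= 279.56 mOsm/kg

279.6 mOsm/kg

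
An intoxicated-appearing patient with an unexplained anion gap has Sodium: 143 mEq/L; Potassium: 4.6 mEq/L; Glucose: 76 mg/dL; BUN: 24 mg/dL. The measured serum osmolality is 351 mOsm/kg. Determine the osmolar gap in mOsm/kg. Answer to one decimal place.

Calculated osmolality = 2·Na + glucose/18 + BUN/2.8
= 2·143 + 76/18 + 24/2.8
= 286 + 4.22 + 8.57
= 298.79 mOsm/kg ≈ 298.8 mOsm/kg
Osmolar gap = measured − calculated = 351 − 298.8 = 52.2 mOsm/kg

52.2 mOsm/kg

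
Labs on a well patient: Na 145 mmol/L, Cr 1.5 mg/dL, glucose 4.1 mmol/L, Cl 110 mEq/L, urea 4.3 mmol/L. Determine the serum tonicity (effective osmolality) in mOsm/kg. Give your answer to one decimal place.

294.1 mOsm/kg

Effective osmolality excludes urea (freely permeant across cell membranes):
2·Na + glucose
= 2·145 + 4.1
= 290 + 4.1
= 294.1 mOsm/kg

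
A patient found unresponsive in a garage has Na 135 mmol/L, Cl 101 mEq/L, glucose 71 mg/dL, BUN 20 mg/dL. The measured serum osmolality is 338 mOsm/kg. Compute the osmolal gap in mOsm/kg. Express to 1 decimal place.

Calculated osmolality = 2·Na + glucose/18 + BUN/2.8
= 2·135 + 71/18 + 20/2.8
= 270 + 3.94 + 7.14
= 281.08 mOsm/kg ≈ 281.1 mOsm/kg
Osmolar gap = measured − calculated = 338 − 281.1 = 56.9 mOsm/kg

56.9 mOsm/kg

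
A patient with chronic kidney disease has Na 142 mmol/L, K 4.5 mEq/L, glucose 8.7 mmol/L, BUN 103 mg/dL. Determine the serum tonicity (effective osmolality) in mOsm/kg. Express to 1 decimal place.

Effective osmolality excludes urea (freely permeant across cell membranes):
2·Na + glucose
= 2·142 + 8.7
= 284 + 8.7
= 292.7 mOsm/kg

292.7 mOsm/kg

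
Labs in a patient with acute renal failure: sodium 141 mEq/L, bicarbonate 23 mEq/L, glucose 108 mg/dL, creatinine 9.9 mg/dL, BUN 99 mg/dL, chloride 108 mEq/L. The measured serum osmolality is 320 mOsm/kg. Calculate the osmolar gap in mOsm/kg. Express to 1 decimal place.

-3.4 mOsm/kg

Calculated osmolality = 2·Na + glucose/18 + BUN/2.8
= 2·141 + 108/18 + 99/2.8
= 282 + 6 + 35.36
= 323.36 mOsm/kg ≈ 323.4 mOsm/kg
Osmolar gap = measured − calculated = 320 − 323.4 = -3.4 mOsm/kg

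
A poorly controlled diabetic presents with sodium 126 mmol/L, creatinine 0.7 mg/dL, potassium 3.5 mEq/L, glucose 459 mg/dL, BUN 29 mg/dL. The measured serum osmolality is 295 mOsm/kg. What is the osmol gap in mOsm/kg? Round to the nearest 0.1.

7.1 mOsm/kg

Calculated osmolality = 2·Na + glucose/18 + BUN/2.8
= 2·126 + 459/18 + 29/2.8
= 252 + 25.50 + 10.36
= 287.86 mOsm/kg ≈ 287.9 mOsm/kg
Osmolar gap = measured − calculated = 295 − 287.9 = 7.1 mOsm/kg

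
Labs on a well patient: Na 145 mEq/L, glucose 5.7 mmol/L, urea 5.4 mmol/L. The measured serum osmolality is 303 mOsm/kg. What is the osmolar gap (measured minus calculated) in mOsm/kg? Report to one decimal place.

1.9 mOsm/kg

Calculated osmolality = 2·Na + glucose + urea
= 2·145 + 5.7 + 5.4
= 290 + 5.70 + 5.40
= 301.1 mOsm/kg ≈ 301.1 mOsm/kg
Osmolar gap = measured − calculated = 303 − 301.1 = 1.9 mOsm/kg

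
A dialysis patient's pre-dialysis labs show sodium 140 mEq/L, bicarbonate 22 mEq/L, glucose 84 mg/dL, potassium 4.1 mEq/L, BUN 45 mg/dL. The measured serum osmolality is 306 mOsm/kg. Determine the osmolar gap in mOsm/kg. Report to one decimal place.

5.3 mOsm/kg

Calculated osmolality = 2·Na + glucose/18 + BUN/2.8
= 2·140 + 84/18 + 45/2.8
= 280 + 4.67 + 16.07
= 300.74 mOsm/kg ≈ 300.7 mOsm/kg
Osmolar gap = measured − calculated = 306 − 300.7 = 5.3 mOsm/kg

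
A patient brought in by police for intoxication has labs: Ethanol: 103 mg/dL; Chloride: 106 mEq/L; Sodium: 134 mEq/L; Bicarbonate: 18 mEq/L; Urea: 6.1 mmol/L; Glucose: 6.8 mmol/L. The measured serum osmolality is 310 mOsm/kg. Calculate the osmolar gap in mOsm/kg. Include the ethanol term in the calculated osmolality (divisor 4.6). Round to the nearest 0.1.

Calculated osmolality = 2·Na + glucose + urea + ethanol/4.6
= 2·134 + 6.8 + 6.1 + 103/4.6
= 268 + 6.80 + 6.10 + 22.39
= 303.29 mOsm/kg ≈ 303.3 mOsm/kg
Osmolar gap = measured − calculated = 310 − 303.3 = 6.7 mOsm/kg

6.7 mOsm/kg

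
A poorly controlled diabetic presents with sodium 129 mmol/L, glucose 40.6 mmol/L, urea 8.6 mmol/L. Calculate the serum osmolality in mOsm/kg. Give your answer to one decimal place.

Calculated osmolality = 2·Na + glucose + urea
= 2·129 + 40.6 + 8.6
= 258 + 40.60 + 8.60
= 307.2 mOsm/kg

307.2 mOsm/kg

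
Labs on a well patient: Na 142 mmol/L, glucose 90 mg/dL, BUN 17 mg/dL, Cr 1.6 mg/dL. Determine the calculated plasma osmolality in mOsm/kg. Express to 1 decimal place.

295.1 mOsm/kg

Calculated osmolality = 2·Na + glucose/18 + BUN/2.8
= 2·142 + 90/18 + 17/2.8
= 284 + 5 + 6.07
= 295.07 mOsm/kg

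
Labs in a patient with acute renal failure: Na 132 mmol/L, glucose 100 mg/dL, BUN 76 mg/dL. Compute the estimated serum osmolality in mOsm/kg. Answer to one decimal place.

Calculated osmolality = 2·Na + glucose/18 + BUN/2.8
= 2·132 + 100/18 + 76/2.8
= 264 + 5.56 + 27.14
= 296.7 mOsm/kg

296.7 mOsm/kg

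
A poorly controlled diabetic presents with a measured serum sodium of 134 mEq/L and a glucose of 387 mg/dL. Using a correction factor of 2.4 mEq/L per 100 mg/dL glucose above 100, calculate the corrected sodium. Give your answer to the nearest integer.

141 mEq/L

Corrected Na = measured Na + 2.4 · (glucose − 100)/100
= 134 + 2.4 · (387 − 100)/100
= 134 + 6.9
= 140.9 mEq/L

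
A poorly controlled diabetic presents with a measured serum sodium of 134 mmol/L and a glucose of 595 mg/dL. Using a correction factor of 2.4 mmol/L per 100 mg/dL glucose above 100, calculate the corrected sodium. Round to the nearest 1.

146 mmol/L

Corrected Na = measured Na + 2.4 · (glucose − 100)/100
= 134 + 2.4 · (595 − 100)/100
= 134 + 11.9
= 145.9 mmol/L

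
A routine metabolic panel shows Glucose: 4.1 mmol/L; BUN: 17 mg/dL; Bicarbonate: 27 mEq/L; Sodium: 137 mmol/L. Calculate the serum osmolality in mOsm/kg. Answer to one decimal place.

284.2 mOsm/kg

Calculated osmolality = 2·Na + glucose + BUN/2.8
= 2·137 + 4.1 + 17/2.8
= 274 + 4.10 + 6.07
= 284.17 mOsm/kg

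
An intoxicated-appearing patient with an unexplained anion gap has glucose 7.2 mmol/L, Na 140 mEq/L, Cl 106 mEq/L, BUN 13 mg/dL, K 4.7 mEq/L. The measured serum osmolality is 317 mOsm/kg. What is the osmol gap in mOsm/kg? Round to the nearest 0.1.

Calculated osmolality = 2·Na + glucose + BUN/2.8
= 2·140 + 7.2 + 13/2.8
= 280 + 7.20 + 4.64
= 291.84 mOsm/kg ≈ 291.8 mOsm/kg
Osmolar gap = measured − calculated = 317 − 291.8 = 25.2 mOsm/kg

25.2 mOsm/kg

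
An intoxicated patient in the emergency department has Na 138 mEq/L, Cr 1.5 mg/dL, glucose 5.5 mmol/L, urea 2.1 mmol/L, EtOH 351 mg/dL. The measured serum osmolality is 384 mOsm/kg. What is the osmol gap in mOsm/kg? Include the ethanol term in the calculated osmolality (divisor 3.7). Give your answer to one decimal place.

5.5 mOsm/kg

Calculated osmolality = 2·Na + glucose + urea + ethanol/3.7
= 2·138 + 5.5 + 2.1 + 351/3.7
= 276 + 5.50 + 2.10 + 94.86
= 378.46 mOsm/kg ≈ 378.5 mOsm/kg
Osmolar gap = measured − calculated = 384 − 378.5 = 5.5 mOsm/kg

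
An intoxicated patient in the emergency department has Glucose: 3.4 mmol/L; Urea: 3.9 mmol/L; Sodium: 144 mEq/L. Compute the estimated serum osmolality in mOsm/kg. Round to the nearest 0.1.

295.3 mOsm/kg

Calculated osmolality = 2·Na + glucose + urea
= 2·144 + 3.4 + 3.9
= 288 + 3.40 + 3.90
= 295.3 mOsm/kg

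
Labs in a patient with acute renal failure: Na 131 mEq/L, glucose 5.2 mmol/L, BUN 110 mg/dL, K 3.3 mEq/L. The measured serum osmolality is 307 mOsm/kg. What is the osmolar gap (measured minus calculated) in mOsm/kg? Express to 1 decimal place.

0.5 mOsm/kg

Calculated osmolality = 2·Na + glucose + BUN/2.8
= 2·131 + 5.2 + 110/2.8
= 262 + 5.20 + 39.29
= 306.49 mOsm/kg ≈ 306.5 mOsm/kg
Osmolar gap = measured − calculated = 307 − 306.5 = 0.5 mOsm/kg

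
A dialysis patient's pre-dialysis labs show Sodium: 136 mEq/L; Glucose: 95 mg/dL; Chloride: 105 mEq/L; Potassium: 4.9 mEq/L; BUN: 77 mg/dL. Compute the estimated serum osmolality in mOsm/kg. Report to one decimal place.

Calculated osmolality = 2·Na + glucose/18 + BUN/2.8
= 2·136 + 95/18 + 77/2.8
= 272 + 5.28 + 27.50
= 304.78 mOsm/kg

304.8 mOsm/kg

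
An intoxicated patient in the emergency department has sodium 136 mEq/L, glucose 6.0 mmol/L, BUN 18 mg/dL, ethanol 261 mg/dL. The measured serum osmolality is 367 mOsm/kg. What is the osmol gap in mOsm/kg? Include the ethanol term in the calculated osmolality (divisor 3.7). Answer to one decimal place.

Calculated osmolality = 2·Na + glucose + BUN/2.8 + ethanol/3.7
= 2·136 + 6 + 18/2.8 + 261/3.7
= 272 + 6 + 6.43 + 70.54
= 354.97 mOsm/kg ≈ 355.0 mOsm/kg
Osmolar gap = measured − calculated = 367 − 355.0 = 12.0 mOsm/kg

12.0 mOsm/kg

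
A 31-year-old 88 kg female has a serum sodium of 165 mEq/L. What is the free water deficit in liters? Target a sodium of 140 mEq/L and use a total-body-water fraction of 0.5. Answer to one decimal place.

7.9 L

TBW = 0.5 · 88 = 44 L
Free water deficit = TBW · (Na/140 − 1)
= 44 · (165/140 − 1)
= 44 · 0.1786
= 7.86 L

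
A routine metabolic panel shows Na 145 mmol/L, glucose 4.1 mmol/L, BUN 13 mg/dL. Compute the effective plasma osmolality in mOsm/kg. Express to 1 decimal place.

Effective osmolality excludes urea (freely permeant across cell membranes):
2·Na + glucose
= 2·145 + 4.1
= 290 + 4.1
= 294.1 mOsm/kg

294.1 mOsm/kg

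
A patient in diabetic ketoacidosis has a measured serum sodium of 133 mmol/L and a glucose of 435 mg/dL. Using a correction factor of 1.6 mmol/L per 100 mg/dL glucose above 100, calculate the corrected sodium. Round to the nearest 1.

138 mmol/L

Corrected Na = measured Na + 1.6 · (glucose − 100)/100
= 133 + 1.6 · (435 − 100)/100
= 133 + 5.4
= 138.4 mmol/L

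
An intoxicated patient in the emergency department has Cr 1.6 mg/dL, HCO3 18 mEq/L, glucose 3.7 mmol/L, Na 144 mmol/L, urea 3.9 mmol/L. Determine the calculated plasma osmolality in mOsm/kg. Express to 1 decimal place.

Calculated osmolality = 2·Na + glucose + urea
= 2·144 + 3.7 + 3.9
= 288 + 3.70 + 3.90
= 295.6 mOsm/kg

295.6 mOsm/kg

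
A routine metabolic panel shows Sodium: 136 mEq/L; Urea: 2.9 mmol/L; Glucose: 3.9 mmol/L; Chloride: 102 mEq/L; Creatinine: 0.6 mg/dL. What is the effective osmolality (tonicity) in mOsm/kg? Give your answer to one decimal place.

275.9 mOsm/kg

Effective osmolality excludes urea (freely permeant across cell membranes):
2·Na + glucose
= 2·136 + 3.9
= 272 + 3.9
= 275.9 mOsm/kg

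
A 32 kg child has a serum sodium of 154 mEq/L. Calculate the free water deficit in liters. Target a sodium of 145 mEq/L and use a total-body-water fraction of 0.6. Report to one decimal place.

TBW = 0.6 · 32 = 19.2 L
Free water deficit = TBW · (Na/145 − 1)
= 19.2 · (154/145 − 1)
= 19.2 · 0.0621
= 1.19 L

1.2 L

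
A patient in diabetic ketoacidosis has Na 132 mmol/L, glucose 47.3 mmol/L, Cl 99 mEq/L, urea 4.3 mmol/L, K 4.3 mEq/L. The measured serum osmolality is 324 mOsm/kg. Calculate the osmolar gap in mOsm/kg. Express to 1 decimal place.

Calculated osmolality = 2·Na + glucose + urea
= 2·132 + 47.3 + 4.3
= 264 + 47.30 + 4.30
= 315.6 mOsm/kg ≈ 315.6 mOsm/kg
Osmolar gap = measured − calculated = 324 − 315.6 = 8.4 mOsm/kg

8.4 mOsm/kg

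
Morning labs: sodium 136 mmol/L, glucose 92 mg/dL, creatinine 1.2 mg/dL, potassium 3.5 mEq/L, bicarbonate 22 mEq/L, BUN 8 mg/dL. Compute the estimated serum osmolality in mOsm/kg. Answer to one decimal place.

280.0 mOsm/kg

Calculated osmolality = 2·Na + glucose/18 + BUN/2.8
= 2·136 + 92/18 + 8/2.8
= 272 + 5.11 + 2.86
= 279.97 mOsm/kg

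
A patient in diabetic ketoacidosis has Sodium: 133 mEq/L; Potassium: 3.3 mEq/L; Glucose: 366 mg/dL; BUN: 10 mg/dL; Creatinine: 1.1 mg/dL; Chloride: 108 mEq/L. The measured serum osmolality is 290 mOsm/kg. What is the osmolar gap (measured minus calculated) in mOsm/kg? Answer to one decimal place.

Calculated osmolality = 2·Na + glucose/18 + BUN/2.8
= 2·133 + 366/18 + 10/2.8
= 266 + 20.33 + 3.57
= 289.9 mOsm/kg ≈ 289.9 mOsm/kg
Osmolar gap = measured − calculated = 290 − 289.9 = 0.1 mOsm/kg

0.1 mOsm/kg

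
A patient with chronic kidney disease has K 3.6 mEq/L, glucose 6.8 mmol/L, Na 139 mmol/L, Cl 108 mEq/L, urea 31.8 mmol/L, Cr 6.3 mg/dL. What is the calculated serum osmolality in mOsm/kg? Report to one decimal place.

316.6 mOsm/kg

Calculated osmolality = 2·Na + glucose + urea
= 2·139 + 6.8 + 31.8
= 278 + 6.80 + 31.80
= 316.6 mOsm/kg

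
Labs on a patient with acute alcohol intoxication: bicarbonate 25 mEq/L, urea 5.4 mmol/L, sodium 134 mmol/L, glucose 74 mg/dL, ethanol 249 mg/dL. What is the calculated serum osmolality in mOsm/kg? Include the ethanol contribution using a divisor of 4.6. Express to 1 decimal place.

331.6 mOsm/kg

Calculated osmolality = 2·Na + glucose/18 + urea + ethanol/4.6
= 2·134 + 74/18 + 5.4 + 249/4.6
= 268 + 4.11 + 5.40 + 54.13
= 331.64 mOsm/kg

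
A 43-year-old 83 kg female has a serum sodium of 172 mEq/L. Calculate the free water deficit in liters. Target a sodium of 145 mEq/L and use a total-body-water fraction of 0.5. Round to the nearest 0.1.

TBW = 0.5 · 83 = 41.5 L
Free water deficit = TBW · (Na/145 − 1)
= 41.5 · (172/145 − 1)
= 41.5 · 0.1862
= 7.73 L

7.7 L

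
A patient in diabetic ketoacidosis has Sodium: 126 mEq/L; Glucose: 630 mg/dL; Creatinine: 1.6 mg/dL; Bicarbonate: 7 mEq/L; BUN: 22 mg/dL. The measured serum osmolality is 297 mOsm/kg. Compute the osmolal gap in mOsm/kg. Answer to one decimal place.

Calculated osmolality = 2·Na + glucose/18 + BUN/2.8
= 2·126 + 630/18 + 22/2.8
= 252 + 35 + 7.86
= 294.86 mOsm/kg ≈ 294.9 mOsm/kg
Osmolar gap = measured − calculated = 297 − 294.9 = 2.1 mOsm/kg

2.1 mOsm/kg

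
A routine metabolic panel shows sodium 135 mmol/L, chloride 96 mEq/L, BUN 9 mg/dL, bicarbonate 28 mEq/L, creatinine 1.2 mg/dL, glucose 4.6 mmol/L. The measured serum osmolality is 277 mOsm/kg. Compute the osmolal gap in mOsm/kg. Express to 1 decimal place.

Calculated osmolality = 2·Na + glucose + BUN/2.8
= 2·135 + 4.6 + 9/2.8
= 270 + 4.60 + 3.21
= 277.81 mOsm/kg ≈ 277.8 mOsm/kg
Osmolar gap = measured − calculated = 277 − 277.8 = -0.8 mOsm/kg

-0.8 mOsm/kg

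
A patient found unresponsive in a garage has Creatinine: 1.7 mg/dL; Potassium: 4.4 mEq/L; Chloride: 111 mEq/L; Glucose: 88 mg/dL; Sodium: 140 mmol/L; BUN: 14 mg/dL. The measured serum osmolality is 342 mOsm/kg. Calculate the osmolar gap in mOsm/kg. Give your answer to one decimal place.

52.1 mOsm/kg

Calculated osmolality = 2·Na + glucose/18 + BUN/2.8
= 2·140 + 88/18 + 14/2.8
= 280 + 4.89 + 5
= 289.89 mOsm/kg ≈ 289.9 mOsm/kg
Osmolar gap = measured − calculated = 342 − 289.9 = 52.1 mOsm/kg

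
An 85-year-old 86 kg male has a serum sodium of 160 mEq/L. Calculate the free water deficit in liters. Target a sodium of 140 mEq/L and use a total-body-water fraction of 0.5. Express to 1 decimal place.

6.1 L

TBW = 0.5 · 86 = 43 L
Free water deficit = TBW · (Na/140 − 1)
= 43 · (160/140 − 1)
= 43 · 0.1429
= 6.14 L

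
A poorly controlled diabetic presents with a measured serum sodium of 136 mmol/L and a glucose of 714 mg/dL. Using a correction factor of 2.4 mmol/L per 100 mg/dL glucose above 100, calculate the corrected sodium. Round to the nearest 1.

Corrected Na = measured Na + 2.4 · (glucose − 100)/100
= 136 + 2.4 · (714 − 100)/100
= 136 + 14.7
= 150.7 mmol/L

151 mmol/L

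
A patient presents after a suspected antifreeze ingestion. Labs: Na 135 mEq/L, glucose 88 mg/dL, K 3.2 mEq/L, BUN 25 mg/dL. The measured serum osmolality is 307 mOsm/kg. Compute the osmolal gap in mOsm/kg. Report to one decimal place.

23.2 mOsm/kg

Calculated osmolality = 2·Na + glucose/18 + BUN/2.8
= 2·135 + 88/18 + 25/2.8
= 270 + 4.89 + 8.93
= 283.82 mOsm/kg ≈ 283.8 mOsm/kg
Osmolar gap = measured − calculated = 307 − 283.8 = 23.2 mOsm/kg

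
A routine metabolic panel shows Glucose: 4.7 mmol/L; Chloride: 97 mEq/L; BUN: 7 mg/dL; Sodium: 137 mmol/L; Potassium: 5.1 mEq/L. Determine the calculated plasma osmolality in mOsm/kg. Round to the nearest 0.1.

281.2 mOsm/kg

Calculated osmolality = 2·Na + glucose + BUN/2.8
= 2·137 + 4.7 + 7/2.8
= 274 + 4.70 + 2.50
= 281.2 mOsm/kg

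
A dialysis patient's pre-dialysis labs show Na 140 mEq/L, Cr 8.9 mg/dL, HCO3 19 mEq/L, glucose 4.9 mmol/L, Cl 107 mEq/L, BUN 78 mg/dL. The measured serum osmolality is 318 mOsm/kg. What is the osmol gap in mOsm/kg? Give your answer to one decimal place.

Calculated osmolality = 2·Na + glucose + BUN/2.8
= 2·140 + 4.9 + 78/2.8
= 280 + 4.90 + 27.86
= 312.76 mOsm/kg ≈ 312.8 mOsm/kg
Osmolar gap = measured − calculated = 318 − 312.8 = 5.2 mOsm/kg

5.2 mOsm/kg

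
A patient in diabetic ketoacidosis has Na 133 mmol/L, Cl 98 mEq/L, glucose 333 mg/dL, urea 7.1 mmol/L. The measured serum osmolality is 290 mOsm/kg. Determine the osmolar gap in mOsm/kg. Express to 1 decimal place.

-1.6 mOsm/kg

Calculated osmolality = 2·Na + glucose/18 + urea
= 2·133 + 333/18 + 7.1
= 266 + 18.50 + 7.10
= 291.6 mOsm/kg ≈ 291.6 mOsm/kg
Osmolar gap = measured − calculated = 290 − 291.6 = -1.6 mOsm/kg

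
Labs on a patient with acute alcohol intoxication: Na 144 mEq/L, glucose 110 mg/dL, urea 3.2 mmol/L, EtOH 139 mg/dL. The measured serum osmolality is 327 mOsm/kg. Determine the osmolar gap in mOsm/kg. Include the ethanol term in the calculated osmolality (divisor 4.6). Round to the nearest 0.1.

-0.5 mOsm/kg

Calculated osmolality = 2·Na + glucose/18 + urea + ethanol/4.6
= 2·144 + 110/18 + 3.2 + 139/4.6
= 288 + 6.11 + 3.20 + 30.22
= 327.53 mOsm/kg ≈ 327.5 mOsm/kg
Osmolar gap = measured − calculated = 327 − 327.5 = -0.5 mOsm/kg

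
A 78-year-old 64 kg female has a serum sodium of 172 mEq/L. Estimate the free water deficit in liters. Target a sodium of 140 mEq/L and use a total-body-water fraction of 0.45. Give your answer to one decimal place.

TBW = 0.45 · 64 = 28.8 L
Free water deficit = TBW · (Na/140 − 1)
= 28.8 · (172/140 − 1)
= 28.8 · 0.2286
= 6.58 L

6.6 L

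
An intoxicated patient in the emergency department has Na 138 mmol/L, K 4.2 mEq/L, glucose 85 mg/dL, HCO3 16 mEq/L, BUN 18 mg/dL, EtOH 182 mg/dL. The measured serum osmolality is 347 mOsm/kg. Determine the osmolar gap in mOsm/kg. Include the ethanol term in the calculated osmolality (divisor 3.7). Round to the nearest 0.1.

10.7 mOsm/kg

Calculated osmolality = 2·Na + glucose/18 + BUN/2.8 + ethanol/3.7
= 2·138 + 85/18 + 18/2.8 + 182/3.7
= 276 + 4.72 + 6.43 + 49.19
= 336.34 mOsm/kg ≈ 336.3 mOsm/kg
Osmolar gap = measured − calculated = 347 − 336.3 = 10.7 mOsm/kg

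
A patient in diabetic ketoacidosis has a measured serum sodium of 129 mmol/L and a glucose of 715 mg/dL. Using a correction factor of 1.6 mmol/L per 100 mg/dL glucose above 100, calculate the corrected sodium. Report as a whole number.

Corrected Na = measured Na + 1.6 · (glucose − 100)/100
= 129 + 1.6 · (715 − 100)/100
= 129 + 9.8
= 138.8 mmol/L

139 mmol/L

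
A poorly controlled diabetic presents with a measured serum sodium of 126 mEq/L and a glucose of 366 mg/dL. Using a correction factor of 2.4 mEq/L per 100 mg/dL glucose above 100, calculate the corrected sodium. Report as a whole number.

Corrected Na = measured Na + 2.4 · (glucose − 100)/100
= 126 + 2.4 · (366 − 100)/100
= 126 + 6.4
= 132.4 mEq/L

132 mEq/L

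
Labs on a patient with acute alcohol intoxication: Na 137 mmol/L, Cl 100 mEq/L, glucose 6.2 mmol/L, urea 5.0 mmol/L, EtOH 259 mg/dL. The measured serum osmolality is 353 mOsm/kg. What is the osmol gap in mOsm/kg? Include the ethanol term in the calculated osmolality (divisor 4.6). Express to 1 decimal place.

11.5 mOsm/kg

Calculated osmolality = 2·Na + glucose + urea + ethanol/4.6
= 2·137 + 6.2 + 5 + 259/4.6
= 274 + 6.20 + 5 + 56.30
= 341.5 mOsm/kg ≈ 341.5 mOsm/kg
Osmolar gap = measured − calculated = 353 − 341.5 = 11.5 mOsm/kg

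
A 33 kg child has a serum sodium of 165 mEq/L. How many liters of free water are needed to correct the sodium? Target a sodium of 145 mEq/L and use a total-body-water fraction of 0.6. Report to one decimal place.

2.7 L

TBW = 0.6 · 33 = 19.8 L
Free water deficit = TBW · (Na/145 − 1)
= 19.8 · (165/145 − 1)
= 19.8 · 0.1379
= 2.73 L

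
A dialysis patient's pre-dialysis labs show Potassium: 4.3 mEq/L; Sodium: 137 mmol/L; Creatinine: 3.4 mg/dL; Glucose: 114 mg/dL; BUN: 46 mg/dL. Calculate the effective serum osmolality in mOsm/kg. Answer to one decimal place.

280.3 mOsm/kg

Effective osmolality excludes urea (freely permeant across cell membranes):
2·Na + glucose/18
= 2·137 + 114/18
= 274 + 6.33
= 280.33 mOsm/kg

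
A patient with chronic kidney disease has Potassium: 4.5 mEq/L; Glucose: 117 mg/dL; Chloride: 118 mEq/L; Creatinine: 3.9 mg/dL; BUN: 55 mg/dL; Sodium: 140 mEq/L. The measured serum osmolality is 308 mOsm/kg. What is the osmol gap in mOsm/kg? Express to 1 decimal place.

Calculated osmolality = 2·Na + glucose/18 + BUN/2.8
= 2·140 + 117/18 + 55/2.8
= 280 + 6.50 + 19.64
= 306.14 mOsm/kg ≈ 306.1 mOsm/kg
Osmolar gap = measured − calculated = 308 − 306.1 = 1.9 mOsm/kg

1.9 mOsm/kg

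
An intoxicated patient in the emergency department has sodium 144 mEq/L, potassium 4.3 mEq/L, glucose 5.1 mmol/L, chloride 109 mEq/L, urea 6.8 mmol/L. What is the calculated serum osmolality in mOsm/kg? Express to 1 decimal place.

Calculated osmolality = 2·Na + glucose + urea
= 2·144 + 5.1 + 6.8
= 288 + 5.10 + 6.80
= 299.9 mOsm/kg

299.9 mOsm/kg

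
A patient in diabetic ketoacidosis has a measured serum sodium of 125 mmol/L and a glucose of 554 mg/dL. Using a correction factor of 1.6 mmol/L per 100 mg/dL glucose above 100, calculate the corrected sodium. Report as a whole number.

132 mmol/L

Corrected Na = measured Na + 1.6 · (glucose − 100)/100
= 125 + 1.6 · (554 − 100)/100
= 125 + 7.3
= 132.3 mmol/L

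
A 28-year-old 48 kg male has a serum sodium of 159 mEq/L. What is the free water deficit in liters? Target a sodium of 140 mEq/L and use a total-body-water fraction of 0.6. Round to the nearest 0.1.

TBW = 0.6 · 48 = 28.8 L
Free water deficit = TBW · (Na/140 − 1)
= 28.8 · (159/140 − 1)
= 28.8 · 0.1357
= 3.91 L

3.9 L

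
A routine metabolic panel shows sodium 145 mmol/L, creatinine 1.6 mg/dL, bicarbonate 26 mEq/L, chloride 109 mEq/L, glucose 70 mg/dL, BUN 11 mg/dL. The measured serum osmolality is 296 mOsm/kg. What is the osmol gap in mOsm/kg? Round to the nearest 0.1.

Calculated osmolality = 2·Na + glucose/18 + BUN/2.8
= 2·145 + 70/18 + 11/2.8
= 290 + 3.89 + 3.93
= 297.82 mOsm/kg ≈ 297.8 mOsm/kg
Osmolar gap = measured − calculated = 296 − 297.8 = -1.8 mOsm/kg

-1.8 mOsm/kg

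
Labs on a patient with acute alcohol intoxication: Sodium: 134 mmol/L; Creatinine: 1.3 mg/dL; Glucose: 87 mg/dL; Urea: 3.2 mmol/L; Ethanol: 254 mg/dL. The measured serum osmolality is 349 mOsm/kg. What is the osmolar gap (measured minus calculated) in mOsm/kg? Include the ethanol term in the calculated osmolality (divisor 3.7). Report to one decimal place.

4.3 mOsm/kg

Calculated osmolality = 2·Na + glucose/18 + urea + ethanol/3.7
= 2·134 + 87/18 + 3.2 + 254/3.7
= 268 + 4.83 + 3.20 + 68.65
= 344.68 mOsm/kg ≈ 344.7 mOsm/kg
Osmolar gap = measured − calculated = 349 − 344.7 = 4.3 mOsm/kg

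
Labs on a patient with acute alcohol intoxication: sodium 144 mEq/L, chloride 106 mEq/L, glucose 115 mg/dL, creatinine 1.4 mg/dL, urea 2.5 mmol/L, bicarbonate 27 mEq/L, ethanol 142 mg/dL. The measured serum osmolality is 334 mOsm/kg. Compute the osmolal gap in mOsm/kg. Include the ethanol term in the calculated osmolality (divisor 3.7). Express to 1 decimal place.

-1.3 mOsm/kg

Calculated osmolality = 2·Na + glucose/18 + urea + ethanol/3.7
= 2·144 + 115/18 + 2.5 + 142/3.7
= 288 + 6.39 + 2.50 + 38.38
= 335.27 mOsm/kg ≈ 335.3 mOsm/kg
Osmolar gap = measured − calculated = 334 − 335.3 = -1.3 mOsm/kg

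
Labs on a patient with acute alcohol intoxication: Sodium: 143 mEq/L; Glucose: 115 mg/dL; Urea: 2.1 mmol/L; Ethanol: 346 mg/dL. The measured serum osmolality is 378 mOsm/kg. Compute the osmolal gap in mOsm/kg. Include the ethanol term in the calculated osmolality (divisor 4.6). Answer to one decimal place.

8.3 mOsm/kg

Calculated osmolality = 2·Na + glucose/18 + urea + ethanol/4.6
= 2·143 + 115/18 + 2.1 + 346/4.6
= 286 + 6.39 + 2.10 + 75.22
= 369.71 mOsm/kg ≈ 369.7 mOsm/kg
Osmolar gap = measured − calculated = 378 − 369.7 = 8.3 mOsm/kg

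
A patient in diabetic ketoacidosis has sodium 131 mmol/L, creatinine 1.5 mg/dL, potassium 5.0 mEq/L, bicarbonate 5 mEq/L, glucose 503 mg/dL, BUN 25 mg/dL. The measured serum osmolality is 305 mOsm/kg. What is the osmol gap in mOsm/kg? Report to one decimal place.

Calculated osmolality = 2·Na + glucose/18 + BUN/2.8
= 2·131 + 503/18 + 25/2.8
= 262 + 27.94 + 8.93
= 298.87 mOsm/kg ≈ 298.9 mOsm/kg
Osmolar gap = measured − calculated = 305 − 298.9 = 6.1 mOsm/kg

6.1 mOsm/kg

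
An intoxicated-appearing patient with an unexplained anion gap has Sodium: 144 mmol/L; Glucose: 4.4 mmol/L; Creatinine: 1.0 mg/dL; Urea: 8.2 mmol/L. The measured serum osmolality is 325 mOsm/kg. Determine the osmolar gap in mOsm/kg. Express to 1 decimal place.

Calculated osmolality = 2·Na + glucose + urea
= 2·144 + 4.4 + 8.2
= 288 + 4.40 + 8.20
= 300.6 mOsm/kg ≈ 300.6 mOsm/kg
Osmolar gap = measured − calculated = 325 − 300.6 = 24.4 mOsm/kg

24.4 mOsm/kg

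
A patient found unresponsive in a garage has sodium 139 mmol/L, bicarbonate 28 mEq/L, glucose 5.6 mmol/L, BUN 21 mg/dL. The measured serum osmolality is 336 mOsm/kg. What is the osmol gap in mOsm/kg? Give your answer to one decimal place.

Calculated osmolality = 2·Na + glucose + BUN/2.8
= 2·139 + 5.6 + 21/2.8
= 278 + 5.60 + 7.50
= 291.1 mOsm/kg ≈ 291.1 mOsm/kg
Osmolar gap = measured − calculated = 336 − 291.1 = 44.9 mOsm/kg

44.9 mOsm/kg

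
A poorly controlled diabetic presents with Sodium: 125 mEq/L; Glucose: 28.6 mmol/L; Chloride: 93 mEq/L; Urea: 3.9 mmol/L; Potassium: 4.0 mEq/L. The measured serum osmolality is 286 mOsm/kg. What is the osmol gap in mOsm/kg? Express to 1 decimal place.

Calculated osmolality = 2·Na + glucose + urea
= 2·125 + 28.6 + 3.9
= 250 + 28.60 + 3.90
= 282.5 mOsm/kg ≈ 282.5 mOsm/kg
Osmolar gap = measured − calculated = 286 − 282.5 = 3.5 mOsm/kg

3.5 mOsm/kg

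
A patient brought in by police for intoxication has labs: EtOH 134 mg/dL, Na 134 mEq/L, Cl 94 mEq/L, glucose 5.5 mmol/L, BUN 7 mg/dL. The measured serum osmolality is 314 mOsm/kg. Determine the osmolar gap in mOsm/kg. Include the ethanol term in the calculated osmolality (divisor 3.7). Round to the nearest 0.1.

Calculated osmolality = 2·Na + glucose + BUN/2.8 + ethanol/3.7
= 2·134 + 5.5 + 7/2.8 + 134/3.7
= 268 + 5.50 + 2.50 + 36.22
= 312.22 mOsm/kg ≈ 312.2 mOsm/kg
Osmolar gap = measured − calculated = 314 − 312.2 = 1.8 mOsm/kg

1.8 mOsm/kg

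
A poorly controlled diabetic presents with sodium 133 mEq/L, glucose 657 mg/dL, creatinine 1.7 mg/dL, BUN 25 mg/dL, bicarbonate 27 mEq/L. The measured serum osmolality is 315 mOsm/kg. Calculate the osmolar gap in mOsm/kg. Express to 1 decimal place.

Calculated osmolality = 2·Na + glucose/18 + BUN/2.8
= 2·133 + 657/18 + 25/2.8
= 266 + 36.50 + 8.93
= 311.43 mOsm/kg ≈ 311.4 mOsm/kg
Osmolar gap = measured − calculated = 315 − 311.4 = 3.6 mOsm/kg

3.6 mOsm/kg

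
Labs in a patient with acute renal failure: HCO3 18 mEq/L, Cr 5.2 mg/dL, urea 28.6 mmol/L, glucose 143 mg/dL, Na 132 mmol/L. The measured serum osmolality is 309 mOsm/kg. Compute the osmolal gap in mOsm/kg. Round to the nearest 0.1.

Calculated osmolality = 2·Na + glucose/18 + urea
= 2·132 + 143/18 + 28.6
= 264 + 7.94 + 28.60
= 300.54 mOsm/kg ≈ 300.5 mOsm/kg
Osmolar gap = measured − calculated = 309 − 300.5 = 8.5 mOsm/kg

8.5 mOsm/kg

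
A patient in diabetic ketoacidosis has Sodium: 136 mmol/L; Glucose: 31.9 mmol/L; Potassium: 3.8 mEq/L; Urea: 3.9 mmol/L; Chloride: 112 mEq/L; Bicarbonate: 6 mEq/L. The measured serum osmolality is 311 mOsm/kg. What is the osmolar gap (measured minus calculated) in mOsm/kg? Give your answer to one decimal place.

Calculated osmolality = 2·Na + glucose + urea
= 2·136 + 31.9 + 3.9
= 272 + 31.90 + 3.90
= 307.8 mOsm/kg ≈ 307.8 mOsm/kg
Osmolar gap = measured − calculated = 311 − 307.8 = 3.2 mOsm/kg

3.2 mOsm/kg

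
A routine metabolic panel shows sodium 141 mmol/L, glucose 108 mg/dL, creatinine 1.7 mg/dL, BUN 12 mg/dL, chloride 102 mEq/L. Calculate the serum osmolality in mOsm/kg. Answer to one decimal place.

Calculated osmolality = 2·Na + glucose/18 + BUN/2.8
= 2·141 + 108/18 + 12/2.8
= 282 + 6 + 4.29
= 292.29 mOsm/kg

292.3 mOsm/kg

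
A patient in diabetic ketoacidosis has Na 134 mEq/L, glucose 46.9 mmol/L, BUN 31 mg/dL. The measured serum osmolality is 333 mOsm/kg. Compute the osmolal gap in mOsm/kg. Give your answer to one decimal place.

7.0 mOsm/kg

Calculated osmolality = 2·Na + glucose + BUN/2.8
= 2·134 + 46.9 + 31/2.8
= 268 + 46.90 + 11.07
= 325.97 mOsm/kg ≈ 326.0 mOsm/kg
Osmolar gap = measured − calculated = 333 − 326.0 = 7.0 mOsm/kg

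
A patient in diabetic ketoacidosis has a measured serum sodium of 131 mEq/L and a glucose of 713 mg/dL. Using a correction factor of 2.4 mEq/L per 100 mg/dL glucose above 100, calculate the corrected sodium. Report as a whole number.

146 mEq/L

Corrected Na = measured Na + 2.4 · (glucose − 100)/100
= 131 + 2.4 · (713 − 100)/100
= 131 + 14.7
= 145.7 mEq/L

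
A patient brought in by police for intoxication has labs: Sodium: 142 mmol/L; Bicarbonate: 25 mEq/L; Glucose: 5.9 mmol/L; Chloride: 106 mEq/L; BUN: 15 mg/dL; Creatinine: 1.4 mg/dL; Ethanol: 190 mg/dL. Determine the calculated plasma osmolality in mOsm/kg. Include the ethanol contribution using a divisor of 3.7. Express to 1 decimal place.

346.6 mOsm/kg

Calculated osmolality = 2·Na + glucose + BUN/2.8 + ethanol/3.7
= 2·142 + 5.9 + 15/2.8 + 190/3.7
= 284 + 5.90 + 5.36 + 51.35
= 346.61 mOsm/kg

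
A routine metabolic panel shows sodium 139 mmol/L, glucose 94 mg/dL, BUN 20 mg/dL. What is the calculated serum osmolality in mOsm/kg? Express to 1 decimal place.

Calculated osmolality = 2·Na + glucose/18 + BUN/2.8
= 2·139 + 94/18 + 20/2.8
= 278 + 5.22 + 7.14
= 290.36 mOsm/kg

290.4 mOsm/kg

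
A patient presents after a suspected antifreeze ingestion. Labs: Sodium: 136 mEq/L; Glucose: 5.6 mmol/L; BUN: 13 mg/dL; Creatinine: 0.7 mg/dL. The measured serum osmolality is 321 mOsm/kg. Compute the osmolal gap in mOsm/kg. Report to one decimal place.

38.8 mOsm/kg

Calculated osmolality = 2·Na + glucose + BUN/2.8
= 2·136 + 5.6 + 13/2.8
= 272 + 5.60 + 4.64
= 282.24 mOsm/kg ≈ 282.2 mOsm/kg
Osmolar gap = measured − calculated = 321 − 282.2 = 38.8 mOsm/kg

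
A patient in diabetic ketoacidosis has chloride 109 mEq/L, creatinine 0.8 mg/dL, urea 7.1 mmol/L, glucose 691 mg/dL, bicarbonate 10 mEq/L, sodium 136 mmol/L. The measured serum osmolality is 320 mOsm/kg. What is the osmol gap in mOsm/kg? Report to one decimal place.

2.5 mOsm/kg

Calculated osmolality = 2·Na + glucose/18 + urea
= 2·136 + 691/18 + 7.1
= 272 + 38.39 + 7.10
= 317.49 mOsm/kg ≈ 317.5 mOsm/kg
Osmolar gap = measured − calculated = 320 − 317.5 = 2.5 mOsm/kg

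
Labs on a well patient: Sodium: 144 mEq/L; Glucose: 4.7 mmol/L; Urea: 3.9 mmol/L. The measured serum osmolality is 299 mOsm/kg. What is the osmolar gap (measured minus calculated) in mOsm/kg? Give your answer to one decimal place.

Calculated osmolality = 2·Na + glucose + urea
= 2·144 + 4.7 + 3.9
= 288 + 4.70 + 3.90
= 296.6 mOsm/kg ≈ 296.6 mOsm/kg
Osmolar gap = measured − calculated = 299 − 296.6 = 2.4 mOsm/kg

2.4 mOsm/kg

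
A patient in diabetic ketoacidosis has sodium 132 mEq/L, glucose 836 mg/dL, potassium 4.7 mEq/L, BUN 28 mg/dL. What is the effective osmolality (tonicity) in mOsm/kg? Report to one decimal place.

310.4 mOsm/kg

Effective osmolality excludes urea (freely permeant across cell membranes):
2·Na + glucose/18
= 2·132 + 836/18
= 264 + 46.44
= 310.44 mOsm/kg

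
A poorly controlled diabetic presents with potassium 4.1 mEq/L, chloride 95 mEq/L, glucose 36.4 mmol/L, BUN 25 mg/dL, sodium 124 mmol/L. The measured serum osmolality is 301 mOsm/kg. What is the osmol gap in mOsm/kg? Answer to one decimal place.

Calculated osmolality = 2·Na + glucose + BUN/2.8
= 2·124 + 36.4 + 25/2.8
= 248 + 36.40 + 8.93
= 293.33 mOsm/kg ≈ 293.3 mOsm/kg
Osmolar gap = measured − calculated = 301 − 293.3 = 7.7 mOsm/kg

7.7 mOsm/kg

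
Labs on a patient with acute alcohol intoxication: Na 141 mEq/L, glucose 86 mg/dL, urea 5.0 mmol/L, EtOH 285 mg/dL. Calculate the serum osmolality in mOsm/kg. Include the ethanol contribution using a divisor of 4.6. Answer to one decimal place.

353.7 mOsm/kg

Calculated osmolality = 2·Na + glucose/18 + urea + ethanol/4.6
= 2·141 + 86/18 + 5 + 285/4.6
= 282 + 4.78 + 5 + 61.96
= 353.74 mOsm/kg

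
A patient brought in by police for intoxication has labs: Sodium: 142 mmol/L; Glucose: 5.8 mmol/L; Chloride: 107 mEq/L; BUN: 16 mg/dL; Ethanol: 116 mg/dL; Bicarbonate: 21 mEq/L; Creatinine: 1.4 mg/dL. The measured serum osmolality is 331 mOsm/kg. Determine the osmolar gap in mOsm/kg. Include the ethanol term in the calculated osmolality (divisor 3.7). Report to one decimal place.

Calculated osmolality = 2·Na + glucose + BUN/2.8 + ethanol/3.7
= 2·142 + 5.8 + 16/2.8 + 116/3.7
= 284 + 5.80 + 5.71 + 31.35
= 326.86 mOsm/kg ≈ 326.9 mOsm/kg
Osmolar gap = measured − calculated = 331 − 326.9 = 4.1 mOsm/kg

4.1 mOsm/kg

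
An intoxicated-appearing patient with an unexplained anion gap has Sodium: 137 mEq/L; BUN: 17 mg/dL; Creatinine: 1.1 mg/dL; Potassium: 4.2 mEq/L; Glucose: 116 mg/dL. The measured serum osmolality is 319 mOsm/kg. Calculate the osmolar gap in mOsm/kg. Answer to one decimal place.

32.5 mOsm/kg

Calculated osmolality = 2·Na + glucose/18 + BUN/2.8
= 2·137 + 116/18 + 17/2.8
= 274 + 6.44 + 6.07
= 286.51 mOsm/kg ≈ 286.5 mOsm/kg
Osmolar gap = measured − calculated = 319 − 286.5 = 32.5 mOsm/kg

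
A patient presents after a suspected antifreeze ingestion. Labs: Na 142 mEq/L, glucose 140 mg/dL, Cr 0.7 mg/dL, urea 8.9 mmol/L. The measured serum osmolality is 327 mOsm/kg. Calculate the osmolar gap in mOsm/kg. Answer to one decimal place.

26.3 mOsm/kg

Calculated osmolality = 2·Na + glucose/18 + urea
= 2·142 + 140/18 + 8.9
= 284 + 7.78 + 8.90
= 300.68 mOsm/kg ≈ 300.7 mOsm/kg
Osmolar gap = measured − calculated = 327 − 300.7 = 26.3 mOsm/kg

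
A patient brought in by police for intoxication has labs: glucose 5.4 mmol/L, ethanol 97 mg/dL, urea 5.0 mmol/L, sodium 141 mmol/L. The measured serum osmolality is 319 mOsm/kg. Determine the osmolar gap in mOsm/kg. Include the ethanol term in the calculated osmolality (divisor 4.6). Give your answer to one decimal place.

5.5 mOsm/kg

Calculated osmolality = 2·Na + glucose + urea + ethanol/4.6
= 2·141 + 5.4 + 5 + 97/4.6
= 282 + 5.40 + 5 + 21.09
= 313.49 mOsm/kg ≈ 313.5 mOsm/kg
Osmolar gap = measured − calculated = 319 − 313.5 = 5.5 mOsm/kg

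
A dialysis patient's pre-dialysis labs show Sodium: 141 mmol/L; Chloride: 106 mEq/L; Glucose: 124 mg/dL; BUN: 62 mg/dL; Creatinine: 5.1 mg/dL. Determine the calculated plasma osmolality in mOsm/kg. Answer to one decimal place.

311.0 mOsm/kg

Calculated osmolality = 2·Na + glucose/18 + BUN/2.8
= 2·141 + 124/18 + 62/2.8
= 282 + 6.89 + 22.14
= 311.03 mOsm/kg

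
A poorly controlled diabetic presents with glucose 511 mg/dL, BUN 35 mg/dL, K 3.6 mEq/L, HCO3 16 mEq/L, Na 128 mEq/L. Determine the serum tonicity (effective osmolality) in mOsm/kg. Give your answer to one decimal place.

Effective osmolality excludes urea (freely permeant across cell membranes):
2·Na + glucose/18
= 2·128 + 511/18
= 256 + 28.39
= 284.39 mOsm/kg

284.4 mOsm/kg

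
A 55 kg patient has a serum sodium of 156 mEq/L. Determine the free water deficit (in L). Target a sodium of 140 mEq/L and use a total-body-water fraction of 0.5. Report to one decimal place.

3.1 L

TBW = 0.5 · 55 = 27.5 L
Free water deficit = TBW · (Na/140 − 1)
= 27.5 · (156/140 − 1)
= 27.5 · 0.1143
= 3.14 L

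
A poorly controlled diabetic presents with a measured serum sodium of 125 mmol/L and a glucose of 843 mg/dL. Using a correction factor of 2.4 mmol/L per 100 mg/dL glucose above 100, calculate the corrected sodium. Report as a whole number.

143 mmol/L

Corrected Na = measured Na + 2.4 · (glucose − 100)/100
= 125 + 2.4 · (843 − 100)/100
= 125 + 17.8
= 142.8 mmol/L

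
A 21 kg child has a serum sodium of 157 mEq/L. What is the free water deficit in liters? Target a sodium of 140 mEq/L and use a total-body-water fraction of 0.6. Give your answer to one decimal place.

1.5 L

TBW = 0.6 · 21 = 12.6 L
Free water deficit = TBW · (Na/140 − 1)
= 12.6 · (157/140 − 1)
= 12.6 · 0.1214
= 1.53 L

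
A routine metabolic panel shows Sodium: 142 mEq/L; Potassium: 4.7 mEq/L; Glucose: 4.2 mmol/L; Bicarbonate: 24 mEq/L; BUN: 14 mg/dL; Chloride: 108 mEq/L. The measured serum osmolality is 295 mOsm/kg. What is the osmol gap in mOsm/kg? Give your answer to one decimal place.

1.8 mOsm/kg

Calculated osmolality = 2·Na + glucose + BUN/2.8
= 2·142 + 4.2 + 14/2.8
= 284 + 4.20 + 5
= 293.2 mOsm/kg ≈ 293.2 mOsm/kg
Osmolar gap = measured − calculated = 295 − 293.2 = 1.8 mOsm/kg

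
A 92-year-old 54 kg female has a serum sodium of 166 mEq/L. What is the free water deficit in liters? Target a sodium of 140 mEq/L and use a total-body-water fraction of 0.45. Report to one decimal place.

TBW = 0.45 · 54 = 24.3 L
Free water deficit = TBW · (Na/140 − 1)
= 24.3 · (166/140 − 1)
= 24.3 · 0.1857
= 4.51 L

4.5 L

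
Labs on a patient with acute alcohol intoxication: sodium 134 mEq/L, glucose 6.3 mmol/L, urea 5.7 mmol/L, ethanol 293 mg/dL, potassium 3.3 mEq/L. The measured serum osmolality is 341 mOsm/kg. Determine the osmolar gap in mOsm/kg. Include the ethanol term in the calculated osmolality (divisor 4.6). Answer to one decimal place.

Calculated osmolality = 2·Na + glucose + urea + ethanol/4.6
= 2·134 + 6.3 + 5.7 + 293/4.6
= 268 + 6.30 + 5.70 + 63.70
= 343.7 mOsm/kg ≈ 343.7 mOsm/kg
Osmolar gap = measured − calculated = 341 − 343.7 = -2.7 mOsm/kg

-2.7 mOsm/kg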